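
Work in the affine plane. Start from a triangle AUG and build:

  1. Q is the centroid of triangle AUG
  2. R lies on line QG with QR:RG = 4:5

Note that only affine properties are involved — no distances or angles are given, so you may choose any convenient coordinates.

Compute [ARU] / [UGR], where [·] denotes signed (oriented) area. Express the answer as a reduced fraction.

[ARU]:[UGR] = -17/5

Assign A = (0, 0), U = (1, 0), G = (0, 1) — the answer is frame-independent, so this choice is without loss of generality.
1. Q is the centroid of triangle AUG ⇒ Q = (1/3, 1/3)
2. R lies on line QG with QR:RG = 4:5 ⇒ R = (5/27, 17/27)
2·[ARU] = -17/27, 2·[UGR] = 5/27
[ARU]:[UGR] = -17/27:5/27 = -17/5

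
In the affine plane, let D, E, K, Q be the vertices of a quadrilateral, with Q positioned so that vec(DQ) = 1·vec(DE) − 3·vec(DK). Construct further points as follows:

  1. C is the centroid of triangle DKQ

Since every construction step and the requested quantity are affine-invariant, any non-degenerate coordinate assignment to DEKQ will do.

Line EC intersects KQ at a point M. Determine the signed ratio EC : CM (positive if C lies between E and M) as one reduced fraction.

Assign D = (0, 0), E = (1, 0), K = (0, 1), Q = (1, -3) — the answer is frame-independent, so this choice is without loss of generality.
1. C is the centroid of triangle DKQ ⇒ C = (1/3, -2/3)
line EC meets KQ at M = (2/5, -3/5)
C = E + t·(M−E) with t = 10/9, so EC:CM = 10/9:-1/9

EC:CM = -10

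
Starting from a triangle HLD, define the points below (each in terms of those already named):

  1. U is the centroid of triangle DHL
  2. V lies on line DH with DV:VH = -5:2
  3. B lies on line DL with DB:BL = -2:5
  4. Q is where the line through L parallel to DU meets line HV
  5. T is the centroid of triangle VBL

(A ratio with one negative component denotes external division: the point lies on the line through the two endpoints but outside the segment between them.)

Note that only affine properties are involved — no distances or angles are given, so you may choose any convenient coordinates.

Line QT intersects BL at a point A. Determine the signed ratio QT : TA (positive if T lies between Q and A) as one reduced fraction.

QT:TA = -14/5

Choose coordinates H = (0, 0), L = (1, 0), D = (0, 1).
1. U is the centroid of triangle DHL ⇒ U = (1/3, 1/3)
2. V lies on line DH with DV:VH = -5:2 ⇒ V = (0, -2/3)
3. B lies on line DL with DB:BL = -2:5 ⇒ B = (-2/3, 5/3)
4. Q is where the line through L parallel to DU meets line HV ⇒ Q = (0, 2)
5. T is the centroid of triangle VBL ⇒ T = (1/9, 1/3)
line QT meets BL at A = (1/14, 13/14)
T = Q + t·(A−Q) with t = 14/9, so QT:TA = 14/9:-5/9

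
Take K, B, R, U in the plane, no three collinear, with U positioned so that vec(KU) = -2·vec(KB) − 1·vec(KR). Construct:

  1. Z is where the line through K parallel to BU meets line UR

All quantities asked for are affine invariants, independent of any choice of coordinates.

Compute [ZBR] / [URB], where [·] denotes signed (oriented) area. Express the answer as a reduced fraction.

[ZBR]:[URB] = -3/4

Set K = (0, 0), B = (1, 0), R = (0, 1), U = (-2, -1); any affine frame gives the same invariant.
1. Z is where the line through K parallel to BU meets line UR ⇒ Z = (-3/2, -1/2)
2·[ZBR] = 3, 2·[URB] = -4
[ZBR]:[URB] = 3:-4 = -3/4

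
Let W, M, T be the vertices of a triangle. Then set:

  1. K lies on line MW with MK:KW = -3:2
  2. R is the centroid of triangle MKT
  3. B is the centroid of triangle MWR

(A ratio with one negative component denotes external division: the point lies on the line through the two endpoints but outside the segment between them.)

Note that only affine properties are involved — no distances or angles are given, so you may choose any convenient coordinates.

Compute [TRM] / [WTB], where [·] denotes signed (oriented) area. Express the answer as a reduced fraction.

[TRM]:[WTB] = -9/2

Set W = (0, 0), M = (1, 0), T = (0, 1); any affine frame gives the same invariant.
1. K lies on line MW with MK:KW = -3:2 ⇒ K = (-2, 0)
2. R is the centroid of triangle MKT ⇒ R = (-1/3, 1/3)
3. B is the centroid of triangle MWR ⇒ B = (2/9, 1/9)
2·[TRM] = 1, 2·[WTB] = -2/9
[TRM]:[WTB] = 1:-2/9 = -9/2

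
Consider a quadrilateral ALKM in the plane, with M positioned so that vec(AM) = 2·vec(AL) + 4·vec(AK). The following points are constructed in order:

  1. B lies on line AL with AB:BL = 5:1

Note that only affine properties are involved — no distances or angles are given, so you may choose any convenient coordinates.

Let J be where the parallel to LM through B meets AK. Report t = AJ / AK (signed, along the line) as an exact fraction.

Choose coordinates A = (0, 0), L = (1, 0), K = (0, 1), M = (2, 4).
1. B lies on line AL with AB:BL = 5:1 ⇒ B = (5/6, 0)
through B parallel to LM: direction (1, 4); meets AK at J = (0, -10/3)
J = A + t·(K−A) with t = -10/3

t = -10/3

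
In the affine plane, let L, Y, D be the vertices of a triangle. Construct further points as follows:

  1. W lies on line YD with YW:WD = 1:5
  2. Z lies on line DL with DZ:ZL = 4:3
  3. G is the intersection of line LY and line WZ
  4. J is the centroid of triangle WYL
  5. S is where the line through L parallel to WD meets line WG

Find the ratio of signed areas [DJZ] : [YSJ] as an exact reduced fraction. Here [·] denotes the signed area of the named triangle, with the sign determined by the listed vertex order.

Assign L = (0, 0), Y = (1, 0), D = (0, 1) — the answer is frame-independent, so this choice is without loss of generality.
1. W lies on line YD with YW:WD = 1:5 ⇒ W = (5/6, 1/6)
2. Z lies on line DL with DZ:ZL = 4:3 ⇒ Z = (0, 3/7)
3. G is the intersection of line LY and line WZ ⇒ G = (15/11, 0)
4. J is the centroid of triangle WYL ⇒ J = (11/18, 1/18)
5. S is where the line through L parallel to WD meets line WG ⇒ S = (-5/8, 5/8)
2·[DJZ] = -22/63, 2·[YSJ] = 11/72
[DJZ]:[YSJ] = -22/63:11/72 = -16/7

[DJZ]:[YSJ] = -16/7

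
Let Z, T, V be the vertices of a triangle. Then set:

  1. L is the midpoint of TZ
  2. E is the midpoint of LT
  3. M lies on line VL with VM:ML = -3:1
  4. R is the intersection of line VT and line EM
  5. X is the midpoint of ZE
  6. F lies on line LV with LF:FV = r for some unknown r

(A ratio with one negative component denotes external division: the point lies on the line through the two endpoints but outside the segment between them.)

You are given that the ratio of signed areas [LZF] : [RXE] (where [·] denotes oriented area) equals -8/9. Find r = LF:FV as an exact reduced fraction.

Set Z = (0, 0), T = (1, 0), V = (0, 1); any affine frame gives the same invariant.
1. L is the midpoint of TZ ⇒ L = (1/2, 0)
2. E is the midpoint of LT ⇒ E = (3/4, 0)
3. M lies on line VL with VM:ML = -3:1 ⇒ M = (3/4, -1/2)
4. R is the intersection of line VT and line EM ⇒ R = (3/4, 1/4)
5. X is the midpoint of ZE ⇒ X = (3/8, 0)
6. With LF:FV = r, write λ = r/(r+1) so F = L + λ·(V−L); F is affine-linear in λ
Every point depending on F is an affine combination of F and λ-independent points, so each such coordinate is linear in λ; the λ² term in each signed area is a multiple of (V−L)×(V−L) = 0, so 2·[LZF] and 2·[RXE] are each linear in λ. Evaluating at λ=0 and λ=1:
  2·[LZF] = -1/2·λ,   2·[RXE] = 3/32
So [LZF]:[RXE] = (-1/2·λ) / (3/32). Setting this equal to -8/9:
  -1/2·λ = -8/9·(3/32)  ⇒  λ = 1/6
Then r = λ/(1−λ) = (1/6)/(5/6) = 1/5. Check: with r = 1/5, F = (5/12, 1/6) and [LZF]:[RXE] = -8/9 as required.

r = 1/5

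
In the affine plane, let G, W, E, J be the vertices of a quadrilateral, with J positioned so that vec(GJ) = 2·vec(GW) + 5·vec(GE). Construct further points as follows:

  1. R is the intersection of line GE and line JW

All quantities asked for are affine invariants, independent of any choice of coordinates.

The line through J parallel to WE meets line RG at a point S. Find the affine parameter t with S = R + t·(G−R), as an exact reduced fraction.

Choose coordinates G = (0, 0), W = (1, 0), E = (0, 1), J = (2, 5).
1. R is the intersection of line GE and line JW ⇒ R = (0, -5)
through J parallel to WE: direction (-1, 1); meets RG at S = (0, 7)
S = R + t·(G−R) with t = 12/5

t = 12/5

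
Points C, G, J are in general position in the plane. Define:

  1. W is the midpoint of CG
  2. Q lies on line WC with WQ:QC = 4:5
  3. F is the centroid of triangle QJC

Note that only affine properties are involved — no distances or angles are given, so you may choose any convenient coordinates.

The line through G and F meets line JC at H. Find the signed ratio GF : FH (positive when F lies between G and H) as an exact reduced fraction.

GF:FH = 49/5

Work in coordinates with C = (0, 0), G = (1, 0), J = (0, 1).
1. W is the midpoint of CG ⇒ W = (1/2, 0)
2. Q lies on line WC with WQ:QC = 4:5 ⇒ Q = (5/18, 0)
3. F is the centroid of triangle QJC ⇒ F = (5/54, 1/3)
line GF meets JC at H = (0, 18/49)
F = G + t·(H−G) with t = 49/54, so GF:FH = 49/54:5/54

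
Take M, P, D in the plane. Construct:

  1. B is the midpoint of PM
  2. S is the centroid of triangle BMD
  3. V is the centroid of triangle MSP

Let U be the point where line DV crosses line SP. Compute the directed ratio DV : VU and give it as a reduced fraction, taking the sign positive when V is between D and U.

Work in coordinates with M = (0, 0), P = (1, 0), D = (0, 1).
1. B is the midpoint of PM ⇒ B = (1/2, 0)
2. S is the centroid of triangle BMD ⇒ S = (1/6, 1/3)
3. V is the centroid of triangle MSP ⇒ V = (7/18, 1/9)
line DV meets SP at U = (7/22, 3/11)
V = D + t·(U−D) with t = 11/9, so DV:VU = 11/9:-2/9

DV:VU = -11/2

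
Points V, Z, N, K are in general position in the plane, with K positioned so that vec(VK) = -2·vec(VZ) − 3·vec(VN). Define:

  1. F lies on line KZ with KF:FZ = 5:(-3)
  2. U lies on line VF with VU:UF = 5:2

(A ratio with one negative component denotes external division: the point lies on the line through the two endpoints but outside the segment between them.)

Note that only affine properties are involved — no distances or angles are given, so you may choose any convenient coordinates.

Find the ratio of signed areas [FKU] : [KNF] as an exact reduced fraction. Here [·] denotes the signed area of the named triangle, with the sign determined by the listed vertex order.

[FKU]:[KNF] = 1/7

Set V = (0, 0), Z = (1, 0), N = (0, 1), K = (-2, -3); any affine frame gives the same invariant.
1. F lies on line KZ with KF:FZ = 5:(-3) ⇒ F = (11/2, 9/2)
2. U lies on line VF with VU:UF = 5:2 ⇒ U = (55/14, 45/14)
2·[FKU] = -15/7, 2·[KNF] = -15
[FKU]:[KNF] = -15/7:-15 = 1/7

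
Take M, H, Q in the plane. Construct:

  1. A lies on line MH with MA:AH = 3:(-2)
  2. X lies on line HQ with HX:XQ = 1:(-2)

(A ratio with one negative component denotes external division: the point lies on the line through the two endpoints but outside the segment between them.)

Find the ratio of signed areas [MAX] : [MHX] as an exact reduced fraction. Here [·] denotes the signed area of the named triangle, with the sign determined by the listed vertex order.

Assign M = (0, 0), H = (1, 0), Q = (0, 1) — the answer is frame-independent, so this choice is without loss of generality.
1. A lies on line MH with MA:AH = 3:(-2) ⇒ A = (3, 0)
2. X lies on line HQ with HX:XQ = 1:(-2) ⇒ X = (2, -1)
2·[MAX] = -3, 2·[MHX] = -1
[MAX]:[MHX] = -3:-1 = 3

[MAX]:[MHX] = 3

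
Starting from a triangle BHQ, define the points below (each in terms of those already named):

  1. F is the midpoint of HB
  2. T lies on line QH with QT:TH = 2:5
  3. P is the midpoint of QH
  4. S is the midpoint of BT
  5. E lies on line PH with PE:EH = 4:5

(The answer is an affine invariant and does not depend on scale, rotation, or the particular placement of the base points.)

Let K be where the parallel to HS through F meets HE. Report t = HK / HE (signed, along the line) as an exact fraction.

Set B = (0, 0), H = (1, 0), Q = (0, 1); any affine frame gives the same invariant.
1. F is the midpoint of HB ⇒ F = (1/2, 0)
2. T lies on line QH with QT:TH = 2:5 ⇒ T = (2/7, 5/7)
3. P is the midpoint of QH ⇒ P = (1/2, 1/2)
4. S is the midpoint of BT ⇒ S = (1/7, 5/14)
5. E lies on line PH with PE:EH = 4:5 ⇒ E = (13/18, 5/18)
through F parallel to HS: direction (-6/7, 5/14); meets HE at K = (19/14, -5/14)
K = H + t·(E−H) with t = -9/7

t = -9/7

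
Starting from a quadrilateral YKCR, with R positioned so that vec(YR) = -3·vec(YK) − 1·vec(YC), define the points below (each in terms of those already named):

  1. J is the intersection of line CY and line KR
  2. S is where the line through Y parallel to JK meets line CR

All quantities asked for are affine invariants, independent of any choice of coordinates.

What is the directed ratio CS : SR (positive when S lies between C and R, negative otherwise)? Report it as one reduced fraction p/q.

Set Y = (0, 0), K = (1, 0), C = (0, 1), R = (-3, -1); any affine frame gives the same invariant.
1. J is the intersection of line CY and line KR ⇒ J = (0, -1/4)
2. S is where the line through Y parallel to JK meets line CR ⇒ S = (-12/5, -3/5)
S = C + t·(R−C) with t = 4/5, so CS:SR = t:(1−t) = 4/5:1/5

CS:SR = 4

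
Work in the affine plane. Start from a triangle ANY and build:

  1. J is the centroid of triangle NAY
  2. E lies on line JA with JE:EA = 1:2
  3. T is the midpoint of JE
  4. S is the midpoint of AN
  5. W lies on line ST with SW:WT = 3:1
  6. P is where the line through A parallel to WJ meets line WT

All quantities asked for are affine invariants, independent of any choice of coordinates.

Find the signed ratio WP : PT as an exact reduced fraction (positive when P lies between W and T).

WP:PT = -6/5

Set A = (0, 0), N = (1, 0), Y = (0, 1); any affine frame gives the same invariant.
1. J is the centroid of triangle NAY ⇒ J = (1/3, 1/3)
2. E lies on line JA with JE:EA = 1:2 ⇒ E = (2/9, 2/9)
3. T is the midpoint of JE ⇒ T = (5/18, 5/18)
4. S is the midpoint of AN ⇒ S = (1/2, 0)
5. W lies on line ST with SW:WT = 3:1 ⇒ W = (1/3, 5/24)
6. P is where the line through A parallel to WJ meets line WT ⇒ P = (0, 5/8)
P = W + t·(T−W) with t = 6, so WP:PT = t:(1−t) = 6:-5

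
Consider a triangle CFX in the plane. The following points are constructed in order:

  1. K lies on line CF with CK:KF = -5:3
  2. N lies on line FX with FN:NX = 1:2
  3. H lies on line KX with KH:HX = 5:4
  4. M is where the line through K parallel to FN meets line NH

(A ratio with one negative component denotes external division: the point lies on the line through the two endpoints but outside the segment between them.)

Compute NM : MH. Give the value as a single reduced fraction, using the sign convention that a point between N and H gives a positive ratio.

NM:MH = -9/5

Work in coordinates with C = (0, 0), F = (1, 0), X = (0, 1).
1. K lies on line CF with CK:KF = -5:3 ⇒ K = (5/2, 0)
2. N lies on line FX with FN:NX = 1:2 ⇒ N = (2/3, 1/3)
3. H lies on line KX with KH:HX = 5:4 ⇒ H = (10/9, 5/9)
4. M is where the line through K parallel to FN meets line NH ⇒ M = (5/3, 5/6)
M = N + t·(H−N) with t = 9/4, so NM:MH = t:(1−t) = 9/4:-5/4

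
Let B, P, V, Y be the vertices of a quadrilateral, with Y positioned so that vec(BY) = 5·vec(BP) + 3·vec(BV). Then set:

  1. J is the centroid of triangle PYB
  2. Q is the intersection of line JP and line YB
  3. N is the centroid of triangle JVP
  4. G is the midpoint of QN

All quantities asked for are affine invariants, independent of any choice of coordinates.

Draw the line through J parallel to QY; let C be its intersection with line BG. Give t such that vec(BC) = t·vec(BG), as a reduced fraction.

Choose coordinates B = (0, 0), P = (1, 0), V = (0, 1), Y = (5, 3).
1. J is the centroid of triangle PYB ⇒ J = (2, 1)
2. Q is the intersection of line JP and line YB ⇒ Q = (5/2, 3/2)
3. N is the centroid of triangle JVP ⇒ N = (1, 2/3)
4. G is the midpoint of QN ⇒ G = (7/4, 13/12)
through J parallel to QY: direction (5/2, 3/2); meets BG at C = (-21/2, -13/2)
C = B + t·(G−B) with t = -6

t = -6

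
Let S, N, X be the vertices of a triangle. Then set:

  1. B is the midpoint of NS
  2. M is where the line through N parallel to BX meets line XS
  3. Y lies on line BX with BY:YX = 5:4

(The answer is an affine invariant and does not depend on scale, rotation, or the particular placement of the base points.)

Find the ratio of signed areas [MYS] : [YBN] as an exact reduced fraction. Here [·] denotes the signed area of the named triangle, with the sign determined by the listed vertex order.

[MYS]:[YBN] = -8/5

Set S = (0, 0), N = (1, 0), X = (0, 1); any affine frame gives the same invariant.
1. B is the midpoint of NS ⇒ B = (1/2, 0)
2. M is where the line through N parallel to BX meets line XS ⇒ M = (0, 2)
3. Y lies on line BX with BY:YX = 5:4 ⇒ Y = (2/9, 5/9)
2·[MYS] = -4/9, 2·[YBN] = 5/18
[MYS]:[YBN] = -4/9:5/18 = -8/5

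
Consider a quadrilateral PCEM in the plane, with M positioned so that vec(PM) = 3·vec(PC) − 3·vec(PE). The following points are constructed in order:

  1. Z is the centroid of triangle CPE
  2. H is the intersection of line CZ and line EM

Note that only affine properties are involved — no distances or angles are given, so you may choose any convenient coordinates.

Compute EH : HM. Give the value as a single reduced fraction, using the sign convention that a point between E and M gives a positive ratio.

Work in coordinates with P = (0, 0), C = (1, 0), E = (0, 1), M = (3, -3).
1. Z is the centroid of triangle CPE ⇒ Z = (1/3, 1/3)
2. H is the intersection of line CZ and line EM ⇒ H = (3/5, 1/5)
H = E + t·(M−E) with t = 1/5, so EH:HM = t:(1−t) = 1/5:4/5

EH:HM = 1/4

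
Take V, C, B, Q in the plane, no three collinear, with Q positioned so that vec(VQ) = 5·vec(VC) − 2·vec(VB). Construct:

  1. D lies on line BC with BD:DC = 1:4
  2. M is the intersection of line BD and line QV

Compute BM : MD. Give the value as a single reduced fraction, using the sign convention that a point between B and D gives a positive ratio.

Set V = (0, 0), C = (1, 0), B = (0, 1), Q = (5, -2); any affine frame gives the same invariant.
1. D lies on line BC with BD:DC = 1:4 ⇒ D = (1/5, 4/5)
2. M is the intersection of line BD and line QV ⇒ M = (5/3, -2/3)
M = B + t·(D−B) with t = 25/3, so BM:MD = t:(1−t) = 25/3:-22/3

BM:MD = -25/22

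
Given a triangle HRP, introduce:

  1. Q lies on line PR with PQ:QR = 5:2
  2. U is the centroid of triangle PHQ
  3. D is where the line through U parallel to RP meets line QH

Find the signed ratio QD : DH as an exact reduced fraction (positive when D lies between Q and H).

Work in coordinates with H = (0, 0), R = (1, 0), P = (0, 1).
1. Q lies on line PR with PQ:QR = 5:2 ⇒ Q = (5/7, 2/7)
2. U is the centroid of triangle PHQ ⇒ U = (5/21, 3/7)
3. D is where the line through U parallel to RP meets line QH ⇒ D = (10/21, 4/21)
D = Q + t·(H−Q) with t = 1/3, so QD:DH = t:(1−t) = 1/3:2/3

QD:DH = 1/2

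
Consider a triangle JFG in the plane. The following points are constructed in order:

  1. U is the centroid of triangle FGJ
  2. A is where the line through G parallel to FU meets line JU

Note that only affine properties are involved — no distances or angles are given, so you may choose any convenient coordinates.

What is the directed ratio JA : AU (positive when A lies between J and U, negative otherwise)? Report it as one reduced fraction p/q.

JA:AU = -2

Set J = (0, 0), F = (1, 0), G = (0, 1); any affine frame gives the same invariant.
1. U is the centroid of triangle FGJ ⇒ U = (1/3, 1/3)
2. A is where the line through G parallel to FU meets line JU ⇒ A = (2/3, 2/3)
A = J + t·(U−J) with t = 2, so JA:AU = t:(1−t) = 2:-1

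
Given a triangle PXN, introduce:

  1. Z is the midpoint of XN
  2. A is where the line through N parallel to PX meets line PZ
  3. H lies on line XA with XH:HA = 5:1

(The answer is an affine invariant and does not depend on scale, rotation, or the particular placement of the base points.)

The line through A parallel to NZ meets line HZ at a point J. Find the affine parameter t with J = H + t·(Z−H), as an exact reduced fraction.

Work in coordinates with P = (0, 0), X = (1, 0), N = (0, 1).
1. Z is the midpoint of XN ⇒ Z = (1/2, 1/2)
2. A is where the line through N parallel to PX meets line PZ ⇒ A = (1, 1)
3. H lies on line XA with XH:HA = 5:1 ⇒ H = (1, 5/6)
through A parallel to NZ: direction (1/2, -1/2); meets HZ at J = (11/10, 9/10)
J = H + t·(Z−H) with t = -1/5

t = -1/5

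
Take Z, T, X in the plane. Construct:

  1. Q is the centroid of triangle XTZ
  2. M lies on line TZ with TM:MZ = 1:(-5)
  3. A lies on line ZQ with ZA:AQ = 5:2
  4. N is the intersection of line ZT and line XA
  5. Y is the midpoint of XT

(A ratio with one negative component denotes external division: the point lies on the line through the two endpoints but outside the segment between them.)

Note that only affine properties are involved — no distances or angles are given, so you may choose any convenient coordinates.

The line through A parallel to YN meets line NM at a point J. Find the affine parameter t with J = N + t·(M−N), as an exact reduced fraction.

t = -11/63

Work in coordinates with Z = (0, 0), T = (1, 0), X = (0, 1).
1. Q is the centroid of triangle XTZ ⇒ Q = (1/3, 1/3)
2. M lies on line TZ with TM:MZ = 1:(-5) ⇒ M = (5/4, 0)
3. A lies on line ZQ with ZA:AQ = 5:2 ⇒ A = (5/21, 5/21)
4. N is the intersection of line ZT and line XA ⇒ N = (5/16, 0)
5. Y is the midpoint of XT ⇒ Y = (1/2, 1/2)
through A parallel to YN: direction (-3/16, -1/2); meets NM at J = (25/168, 0)
J = N + t·(M−N) with t = -11/63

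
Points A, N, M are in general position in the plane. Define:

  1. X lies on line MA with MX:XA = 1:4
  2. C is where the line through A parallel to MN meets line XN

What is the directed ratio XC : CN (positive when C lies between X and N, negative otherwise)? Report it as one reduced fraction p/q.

XC:CN = -4/5

Set A = (0, 0), N = (1, 0), M = (0, 1); any affine frame gives the same invariant.
1. X lies on line MA with MX:XA = 1:4 ⇒ X = (0, 4/5)
2. C is where the line through A parallel to MN meets line XN ⇒ C = (-4, 4)
C = X + t·(N−X) with t = -4, so XC:CN = t:(1−t) = -4:5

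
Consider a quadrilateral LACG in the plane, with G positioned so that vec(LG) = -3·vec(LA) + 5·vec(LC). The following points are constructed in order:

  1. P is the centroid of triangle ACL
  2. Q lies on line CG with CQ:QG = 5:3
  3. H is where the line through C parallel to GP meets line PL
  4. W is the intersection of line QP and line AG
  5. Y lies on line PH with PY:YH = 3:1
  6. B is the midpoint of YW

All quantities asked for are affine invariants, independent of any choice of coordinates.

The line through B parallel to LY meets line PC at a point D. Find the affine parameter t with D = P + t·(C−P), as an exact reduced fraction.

Work in coordinates with L = (0, 0), A = (1, 0), C = (0, 1), G = (-3, 5).
1. P is the centroid of triangle ACL ⇒ P = (1/3, 1/3)
2. Q lies on line CG with CQ:QG = 5:3 ⇒ Q = (-15/8, 7/2)
3. H is where the line through C parallel to GP meets line PL ⇒ H = (5/12, 5/12)
4. W is the intersection of line QP and line AG ⇒ W = (-31/13, 55/13)
5. Y lies on line PH with PY:YH = 3:1 ⇒ Y = (19/48, 19/48)
6. B is the midpoint of YW ⇒ B = (-1241/1248, 2887/1248)
through B parallel to LY: direction (19/48, 19/48); meets PC at D = (-10/13, 33/13)
D = P + t·(C−P) with t = 43/13

t = 43/13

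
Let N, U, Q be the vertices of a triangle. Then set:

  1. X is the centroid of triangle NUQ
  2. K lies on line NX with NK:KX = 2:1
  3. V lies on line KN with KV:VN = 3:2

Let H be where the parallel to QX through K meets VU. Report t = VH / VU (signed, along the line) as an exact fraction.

t = 3/13

Assign N = (0, 0), U = (1, 0), Q = (0, 1) — the answer is frame-independent, so this choice is without loss of generality.
1. X is the centroid of triangle NUQ ⇒ X = (1/3, 1/3)
2. K lies on line NX with NK:KX = 2:1 ⇒ K = (2/9, 2/9)
3. V lies on line KN with KV:VN = 3:2 ⇒ V = (4/45, 4/45)
through K parallel to QX: direction (1/3, -2/3); meets VU at H = (35/117, 8/117)
H = V + t·(U−V) with t = 3/13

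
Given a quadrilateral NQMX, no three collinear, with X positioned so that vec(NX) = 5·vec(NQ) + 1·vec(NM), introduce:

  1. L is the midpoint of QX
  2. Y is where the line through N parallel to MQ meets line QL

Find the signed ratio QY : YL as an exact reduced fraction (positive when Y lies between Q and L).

Assign N = (0, 0), Q = (1, 0), M = (0, 1), X = (5, 1) — the answer is frame-independent, so this choice is without loss of generality.
1. L is the midpoint of QX ⇒ L = (3, 1/2)
2. Y is where the line through N parallel to MQ meets line QL ⇒ Y = (1/5, -1/5)
Y = Q + t·(L−Q) with t = -2/5, so QY:YL = t:(1−t) = -2/5:7/5

QY:YL = -2/7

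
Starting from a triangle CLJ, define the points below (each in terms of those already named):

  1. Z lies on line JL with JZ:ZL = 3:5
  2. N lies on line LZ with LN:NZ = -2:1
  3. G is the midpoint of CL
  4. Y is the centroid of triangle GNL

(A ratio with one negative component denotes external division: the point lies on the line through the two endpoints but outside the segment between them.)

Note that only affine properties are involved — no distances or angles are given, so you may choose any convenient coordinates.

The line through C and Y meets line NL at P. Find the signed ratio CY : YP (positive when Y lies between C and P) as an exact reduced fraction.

Work in coordinates with C = (0, 0), L = (1, 0), J = (0, 1).
1. Z lies on line JL with JZ:ZL = 3:5 ⇒ Z = (3/8, 5/8)
2. N lies on line LZ with LN:NZ = -2:1 ⇒ N = (-1/4, 5/4)
3. G is the midpoint of CL ⇒ G = (1/2, 0)
4. Y is the centroid of triangle GNL ⇒ Y = (5/12, 5/12)
line CY meets NL at P = (1/2, 1/2)
Y = C + t·(P−C) with t = 5/6, so CY:YP = 5/6:1/6

CY:YP = 5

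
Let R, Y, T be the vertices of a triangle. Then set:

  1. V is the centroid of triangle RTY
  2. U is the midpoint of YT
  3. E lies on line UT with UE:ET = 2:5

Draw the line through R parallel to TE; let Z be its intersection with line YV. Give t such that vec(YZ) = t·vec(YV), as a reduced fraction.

Choose coordinates R = (0, 0), Y = (1, 0), T = (0, 1).
1. V is the centroid of triangle RTY ⇒ V = (1/3, 1/3)
2. U is the midpoint of YT ⇒ U = (1/2, 1/2)
3. E lies on line UT with UE:ET = 2:5 ⇒ E = (5/14, 9/14)
through R parallel to TE: direction (5/14, -5/14); meets YV at Z = (-1, 1)
Z = Y + t·(V−Y) with t = 3

t = 3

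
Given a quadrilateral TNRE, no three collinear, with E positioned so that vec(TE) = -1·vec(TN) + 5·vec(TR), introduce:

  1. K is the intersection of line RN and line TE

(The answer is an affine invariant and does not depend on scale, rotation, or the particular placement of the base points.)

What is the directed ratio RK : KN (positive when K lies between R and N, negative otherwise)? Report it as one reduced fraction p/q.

Work in coordinates with T = (0, 0), N = (1, 0), R = (0, 1), E = (-1, 5).
1. K is the intersection of line RN and line TE ⇒ K = (-1/4, 5/4)
K = R + t·(N−R) with t = -1/4, so RK:KN = t:(1−t) = -1/4:5/4

RK:KN = -1/5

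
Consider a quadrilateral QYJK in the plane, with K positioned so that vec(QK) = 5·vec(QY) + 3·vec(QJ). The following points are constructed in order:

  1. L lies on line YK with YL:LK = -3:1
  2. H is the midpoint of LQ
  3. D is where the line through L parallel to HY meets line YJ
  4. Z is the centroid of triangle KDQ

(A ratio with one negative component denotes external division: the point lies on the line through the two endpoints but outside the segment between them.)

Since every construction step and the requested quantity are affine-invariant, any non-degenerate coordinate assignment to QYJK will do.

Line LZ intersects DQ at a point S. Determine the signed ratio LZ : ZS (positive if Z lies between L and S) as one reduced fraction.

Assign Q = (0, 0), Y = (1, 0), J = (0, 1), K = (5, 3) — the answer is frame-independent, so this choice is without loss of generality.
1. L lies on line YK with YL:LK = -3:1 ⇒ L = (7, 9/2)
2. H is the midpoint of LQ ⇒ H = (7/2, 9/4)
3. D is where the line through L parallel to HY meets line YJ ⇒ D = (28/19, -9/19)
4. Z is the centroid of triangle KDQ ⇒ Z = (41/19, 16/19)
line LZ meets DQ at S = (1015/1387, -1305/5548)
Z = L + t·(S−L) with t = 146/189, so LZ:ZS = 146/189:43/189

LZ:ZS = 146/43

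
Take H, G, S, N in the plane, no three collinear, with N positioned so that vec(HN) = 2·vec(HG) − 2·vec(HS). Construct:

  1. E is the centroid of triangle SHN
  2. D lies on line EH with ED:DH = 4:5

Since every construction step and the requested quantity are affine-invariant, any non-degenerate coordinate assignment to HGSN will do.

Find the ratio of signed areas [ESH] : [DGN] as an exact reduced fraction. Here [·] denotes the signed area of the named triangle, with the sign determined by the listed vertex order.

Choose coordinates H = (0, 0), G = (1, 0), S = (0, 1), N = (2, -2).
1. E is the centroid of triangle SHN ⇒ E = (2/3, -1/3)
2. D lies on line EH with ED:DH = 4:5 ⇒ D = (10/27, -5/27)
2·[ESH] = 2/3, 2·[DGN] = -13/9
[ESH]:[DGN] = 2/3:-13/9 = -6/13

[ESH]:[DGN] = -6/13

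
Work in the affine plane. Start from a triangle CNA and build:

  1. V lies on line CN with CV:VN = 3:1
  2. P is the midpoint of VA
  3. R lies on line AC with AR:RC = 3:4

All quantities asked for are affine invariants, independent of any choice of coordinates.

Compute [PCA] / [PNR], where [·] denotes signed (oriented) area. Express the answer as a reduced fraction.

[PCA]:[PNR] = 21/8

Set C = (0, 0), N = (1, 0), A = (0, 1); any affine frame gives the same invariant.
1. V lies on line CN with CV:VN = 3:1 ⇒ V = (3/4, 0)
2. P is the midpoint of VA ⇒ P = (3/8, 1/2)
3. R lies on line AC with AR:RC = 3:4 ⇒ R = (0, 4/7)
2·[PCA] = -3/8, 2·[PNR] = -1/7
[PCA]:[PNR] = -3/8:-1/7 = 21/8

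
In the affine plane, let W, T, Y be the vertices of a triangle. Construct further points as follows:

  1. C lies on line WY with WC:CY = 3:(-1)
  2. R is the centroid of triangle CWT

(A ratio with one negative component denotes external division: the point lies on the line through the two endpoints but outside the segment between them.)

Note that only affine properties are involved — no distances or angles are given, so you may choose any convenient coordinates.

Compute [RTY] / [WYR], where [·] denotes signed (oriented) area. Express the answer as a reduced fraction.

[RTY]:[WYR] = -1/2

Choose coordinates W = (0, 0), T = (1, 0), Y = (0, 1).
1. C lies on line WY with WC:CY = 3:(-1) ⇒ C = (0, 3/2)
2. R is the centroid of triangle CWT ⇒ R = (1/3, 1/2)
2·[RTY] = 1/6, 2·[WYR] = -1/3
[RTY]:[WYR] = 1/6:-1/3 = -1/2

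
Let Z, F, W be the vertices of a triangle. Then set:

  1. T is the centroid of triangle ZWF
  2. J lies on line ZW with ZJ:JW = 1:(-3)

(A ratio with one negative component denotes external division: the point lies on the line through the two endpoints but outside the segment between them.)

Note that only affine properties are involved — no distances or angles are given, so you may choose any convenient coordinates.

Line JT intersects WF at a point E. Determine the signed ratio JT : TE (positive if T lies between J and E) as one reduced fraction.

JT:TE = 7/2

Set Z = (0, 0), F = (1, 0), W = (0, 1); any affine frame gives the same invariant.
1. T is the centroid of triangle ZWF ⇒ T = (1/3, 1/3)
2. J lies on line ZW with ZJ:JW = 1:(-3) ⇒ J = (0, -1/2)
line JT meets WF at E = (3/7, 4/7)
T = J + t·(E−J) with t = 7/9, so JT:TE = 7/9:2/9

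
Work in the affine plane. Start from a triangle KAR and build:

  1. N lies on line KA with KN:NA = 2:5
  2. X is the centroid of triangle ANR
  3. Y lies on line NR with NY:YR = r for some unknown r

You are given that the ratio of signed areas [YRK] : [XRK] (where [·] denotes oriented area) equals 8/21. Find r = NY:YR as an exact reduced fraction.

r = 3/4

Set K = (0, 0), A = (1, 0), R = (0, 1); any affine frame gives the same invariant.
1. N lies on line KA with KN:NA = 2:5 ⇒ N = (2/7, 0)
2. X is the centroid of triangle ANR ⇒ X = (3/7, 1/3)
3. With NY:YR = r, write λ = r/(r+1) so Y = N + λ·(R−N); Y is affine-linear in λ
Every point depending on Y is an affine combination of Y and λ-independent points, so each such coordinate is linear in λ; the λ² term in each signed area is a multiple of (R−N)×(R−N) = 0, so 2·[YRK] and 2·[XRK] are each linear in λ. Evaluating at λ=0 and λ=1:
  2·[YRK] = -2/7·λ + 2/7,   2·[XRK] = 3/7
So [YRK]:[XRK] = (-2/7·λ + 2/7) / (3/7). Setting this equal to 8/21:
  -2/7·λ + 2/7 = 8/21·(3/7)  ⇒  λ = 3/7
Then r = λ/(1−λ) = (3/7)/(4/7) = 3/4. Check: with r = 3/4, Y = (8/49, 3/7) and [YRK]:[XRK] = 8/21 as required.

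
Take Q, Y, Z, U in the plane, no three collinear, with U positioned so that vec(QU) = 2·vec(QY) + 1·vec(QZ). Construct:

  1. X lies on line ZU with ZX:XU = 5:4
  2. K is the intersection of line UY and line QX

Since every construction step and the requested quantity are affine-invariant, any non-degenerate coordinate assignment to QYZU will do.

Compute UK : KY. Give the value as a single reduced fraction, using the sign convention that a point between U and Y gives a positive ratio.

Work in coordinates with Q = (0, 0), Y = (1, 0), Z = (0, 1), U = (2, 1).
1. X lies on line ZU with ZX:XU = 5:4 ⇒ X = (10/9, 1)
2. K is the intersection of line UY and line QX ⇒ K = (10, 9)
K = U + t·(Y−U) with t = -8, so UK:KY = t:(1−t) = -8:9

UK:KY = -8/9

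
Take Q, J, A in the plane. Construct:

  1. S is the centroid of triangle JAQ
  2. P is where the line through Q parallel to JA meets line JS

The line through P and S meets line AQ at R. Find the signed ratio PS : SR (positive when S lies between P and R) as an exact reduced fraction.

Work in coordinates with Q = (0, 0), J = (1, 0), A = (0, 1).
1. S is the centroid of triangle JAQ ⇒ S = (1/3, 1/3)
2. P is where the line through Q parallel to JA meets line JS ⇒ P = (-1, 1)
line PS meets AQ at R = (0, 1/2)
S = P + t·(R−P) with t = 4/3, so PS:SR = 4/3:-1/3

PS:SR = -4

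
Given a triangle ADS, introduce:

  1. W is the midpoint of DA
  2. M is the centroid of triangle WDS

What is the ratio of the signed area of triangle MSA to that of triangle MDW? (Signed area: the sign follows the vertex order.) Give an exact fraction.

Set A = (0, 0), D = (1, 0), S = (0, 1); any affine frame gives the same invariant.
1. W is the midpoint of DA ⇒ W = (1/2, 0)
2. M is the centroid of triangle WDS ⇒ M = (1/2, 1/3)
2·[MSA] = 1/2, 2·[MDW] = -1/6
[MSA]:[MDW] = 1/2:-1/6 = -3

[MSA]:[MDW] = -3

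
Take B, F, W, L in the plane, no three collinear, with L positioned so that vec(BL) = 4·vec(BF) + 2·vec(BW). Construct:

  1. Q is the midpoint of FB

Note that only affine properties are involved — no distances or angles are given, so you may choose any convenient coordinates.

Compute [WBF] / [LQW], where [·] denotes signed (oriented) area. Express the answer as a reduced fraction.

Assign B = (0, 0), F = (1, 0), W = (0, 1), L = (4, 2) — the answer is frame-independent, so this choice is without loss of generality.
1. Q is the midpoint of FB ⇒ Q = (1/2, 0)
2·[WBF] = 1, 2·[LQW] = -9/2
[WBF]:[LQW] = 1:-9/2 = -2/9

[WBF]:[LQW] = -2/9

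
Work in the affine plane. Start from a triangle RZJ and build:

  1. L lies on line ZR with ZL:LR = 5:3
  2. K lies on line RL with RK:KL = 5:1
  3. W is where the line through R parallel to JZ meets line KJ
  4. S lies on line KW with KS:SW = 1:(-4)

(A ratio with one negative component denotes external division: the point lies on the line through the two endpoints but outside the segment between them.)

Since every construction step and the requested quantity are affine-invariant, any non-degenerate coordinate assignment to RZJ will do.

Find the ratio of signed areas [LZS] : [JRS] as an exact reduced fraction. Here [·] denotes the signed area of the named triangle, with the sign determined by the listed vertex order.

Choose coordinates R = (0, 0), Z = (1, 0), J = (0, 1).
1. L lies on line ZR with ZL:LR = 5:3 ⇒ L = (3/8, 0)
2. K lies on line RL with RK:KL = 5:1 ⇒ K = (5/16, 0)
3. W is where the line through R parallel to JZ meets line KJ ⇒ W = (5/11, -5/11)
4. S lies on line KW with KS:SW = 1:(-4) ⇒ S = (35/132, 5/33)
2·[LZS] = 25/264, 2·[JRS] = 35/132
[LZS]:[JRS] = 25/264:35/132 = 5/14

[LZS]:[JRS] = 5/14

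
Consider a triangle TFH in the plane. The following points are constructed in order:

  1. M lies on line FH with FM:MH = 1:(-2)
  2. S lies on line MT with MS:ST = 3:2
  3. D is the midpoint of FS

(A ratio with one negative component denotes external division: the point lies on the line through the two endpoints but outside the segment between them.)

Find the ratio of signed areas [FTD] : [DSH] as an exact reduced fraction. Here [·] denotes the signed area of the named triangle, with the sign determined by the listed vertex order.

Set T = (0, 0), F = (1, 0), H = (0, 1); any affine frame gives the same invariant.
1. M lies on line FH with FM:MH = 1:(-2) ⇒ M = (2, -1)
2. S lies on line MT with MS:ST = 3:2 ⇒ S = (4/5, -2/5)
3. D is the midpoint of FS ⇒ D = (9/10, -1/5)
2·[FTD] = 1/5, 2·[DSH] = -3/10
[FTD]:[DSH] = 1/5:-3/10 = -2/3

[FTD]:[DSH] = -2/3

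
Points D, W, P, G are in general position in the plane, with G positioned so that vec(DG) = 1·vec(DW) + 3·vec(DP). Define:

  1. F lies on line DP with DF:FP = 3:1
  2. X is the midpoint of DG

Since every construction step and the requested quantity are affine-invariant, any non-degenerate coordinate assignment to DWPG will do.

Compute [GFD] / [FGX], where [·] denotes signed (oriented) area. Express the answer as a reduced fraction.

[GFD]:[FGX] = -2

Choose coordinates D = (0, 0), W = (1, 0), P = (0, 1), G = (1, 3).
1. F lies on line DP with DF:FP = 3:1 ⇒ F = (0, 3/4)
2. X is the midpoint of DG ⇒ X = (1/2, 3/2)
2·[GFD] = 3/4, 2·[FGX] = -3/8
[GFD]:[FGX] = 3/4:-3/8 = -2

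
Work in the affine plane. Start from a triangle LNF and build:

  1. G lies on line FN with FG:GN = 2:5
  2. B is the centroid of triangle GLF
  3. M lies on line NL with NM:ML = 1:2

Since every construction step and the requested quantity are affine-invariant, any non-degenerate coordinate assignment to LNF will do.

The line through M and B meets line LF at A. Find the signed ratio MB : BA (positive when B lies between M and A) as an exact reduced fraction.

MB:BA = 6

Assign L = (0, 0), N = (1, 0), F = (0, 1) — the answer is frame-independent, so this choice is without loss of generality.
1. G lies on line FN with FG:GN = 2:5 ⇒ G = (2/7, 5/7)
2. B is the centroid of triangle GLF ⇒ B = (2/21, 4/7)
3. M lies on line NL with NM:ML = 1:2 ⇒ M = (2/3, 0)
line MB meets LF at A = (0, 2/3)
B = M + t·(A−M) with t = 6/7, so MB:BA = 6/7:1/7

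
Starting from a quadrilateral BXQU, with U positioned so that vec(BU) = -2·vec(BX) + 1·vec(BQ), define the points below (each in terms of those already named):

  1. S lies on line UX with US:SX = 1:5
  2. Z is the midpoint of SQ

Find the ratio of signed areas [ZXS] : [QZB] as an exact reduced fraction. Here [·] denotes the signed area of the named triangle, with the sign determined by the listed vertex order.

Choose coordinates B = (0, 0), X = (1, 0), Q = (0, 1), U = (-2, 1).
1. S lies on line UX with US:SX = 1:5 ⇒ S = (-3/2, 5/6)
2. Z is the midpoint of SQ ⇒ Z = (-3/4, 11/12)
2·[ZXS] = -5/6, 2·[QZB] = 3/4
[ZXS]:[QZB] = -5/6:3/4 = -10/9

[ZXS]:[QZB] = -10/9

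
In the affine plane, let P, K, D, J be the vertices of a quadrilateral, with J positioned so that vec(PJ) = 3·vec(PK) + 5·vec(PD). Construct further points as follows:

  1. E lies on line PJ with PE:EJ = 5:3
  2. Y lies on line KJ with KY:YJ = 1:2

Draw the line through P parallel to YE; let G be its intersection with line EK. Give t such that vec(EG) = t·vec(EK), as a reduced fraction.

t = 10/3

Work in coordinates with P = (0, 0), K = (1, 0), D = (0, 1), J = (3, 5).
1. E lies on line PJ with PE:EJ = 5:3 ⇒ E = (15/8, 25/8)
2. Y lies on line KJ with KY:YJ = 1:2 ⇒ Y = (5/3, 5/3)
through P parallel to YE: direction (5/24, 35/24); meets EK at G = (-25/24, -175/24)
G = E + t·(K−E) with t = 10/3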